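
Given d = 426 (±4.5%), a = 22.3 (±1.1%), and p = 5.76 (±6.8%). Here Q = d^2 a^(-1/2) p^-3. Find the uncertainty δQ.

Since Q is a product/quotient, work with relative uncertainties:
  (2·δd/d)² = (2×0.0450)² = 0.00810;  (−½·δa/a)² = (-0.5×0.0110)² = 3.03e-05;  (-3·δp/p)² = (-3×0.0680)² = 0.0416
δQ/Q = √(0.0497) = 0.223
Q = 201, so δQ = 0.223 × 201 = 44.9.

44.9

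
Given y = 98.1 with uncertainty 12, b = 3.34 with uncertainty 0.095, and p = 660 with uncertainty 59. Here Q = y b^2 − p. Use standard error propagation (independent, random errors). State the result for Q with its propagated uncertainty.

Let w = y·b^2 = 1090. δw/w = √((1·δy/y)² + (2·δb/b)²) = √(0.0150 + 0.00324) = 0.135, so δw = 148.
Q = w − p: δQ = √(δw² + δp²) = √(21800 + 3480) = 159
Q = 434.

434 ± 159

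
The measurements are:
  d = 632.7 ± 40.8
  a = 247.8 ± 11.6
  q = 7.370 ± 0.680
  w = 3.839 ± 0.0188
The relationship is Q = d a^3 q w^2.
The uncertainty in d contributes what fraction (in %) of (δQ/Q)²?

(δQ/Q)² = (1·δd/d)² + (3·δa/a)² + (1·δq/q)² + (2·δw/w)²
  d term: (1×0.0645)² = 0.00416
  a term: (3×0.0468)² = 0.0197
  q term: (1×0.0923)² = 0.00851
  w term: (2×0.00490)² = 9.59e-05
Total = 0.0325. Share from d = 0.00416/0.0325 = 0.128.

12.8%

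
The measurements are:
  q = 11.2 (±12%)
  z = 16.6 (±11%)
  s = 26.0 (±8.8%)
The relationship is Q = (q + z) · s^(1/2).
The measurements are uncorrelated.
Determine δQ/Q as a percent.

Let u = q + z = 27.8. δu = √(δq² + δz²) = √(1.81 + 3.33) = 2.27, so δu/u = 0.0816.
Q is then a monomial in u, s:
δQ/Q = √((δu/u)² + (½·δs/s)²) = √(0.00665 + 0.00194) = 0.0927

9.27%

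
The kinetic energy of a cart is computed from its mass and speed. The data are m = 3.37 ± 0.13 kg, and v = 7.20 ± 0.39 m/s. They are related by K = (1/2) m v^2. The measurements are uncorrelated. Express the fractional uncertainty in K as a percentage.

Relative error in a monomial: (δK/K)² = Σ (nᵢ · δxᵢ/xᵢ)².
  (1·δm/m)² = (1×0.0386)² = 0.00149;  (2·δv/v)² = (2×0.0542)² = 0.0117
δK/K = √(0.0132) = 0.115

11.5%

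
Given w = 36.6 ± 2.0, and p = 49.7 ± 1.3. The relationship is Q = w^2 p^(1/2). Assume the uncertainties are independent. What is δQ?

Relative error in a monomial: (δQ/Q)² = Σ (nᵢ · δxᵢ/xᵢ)².
  (2·δw/w)² = (2×0.0546)² = 0.0119;  (½·δp/p)² = (0.5×0.0262)² = 0.000171
δQ/Q = √(0.0121) = 0.110
Q = 9440, so δQ = 0.110 × 9440 = 1040.

1040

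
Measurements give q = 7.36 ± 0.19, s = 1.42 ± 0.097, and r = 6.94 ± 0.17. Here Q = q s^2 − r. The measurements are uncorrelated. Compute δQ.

2.07

Let p = q·s^2 = 14.8. δp/p = √((1·δq/q)² + (2·δs/s)²) = √(0.000666 + 0.0187) = 0.139, so δp = 2.06.
Q = p − r: δQ = √(δp² + δr²) = √(4.26 + 0.0289) = 2.07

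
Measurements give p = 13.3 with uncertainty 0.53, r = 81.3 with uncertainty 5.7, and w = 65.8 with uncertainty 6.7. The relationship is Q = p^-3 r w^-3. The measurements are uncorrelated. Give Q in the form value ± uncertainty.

Q is a product of powers, so relative uncertainties combine in quadrature:
  (-3·δp/p)² = (-3×0.0398)² = 0.0143;  (1·δr/r)² = (1×0.0701)² = 0.00492;  (-3·δw/w)² = (-3×0.102)² = 0.0933
δQ/Q = √(0.113) = 0.335
Q = 1.21e-07, so δQ = 0.335 × 1.21e-07 = 4.07e-08.

(1.21 ± 0.407) × 10^-7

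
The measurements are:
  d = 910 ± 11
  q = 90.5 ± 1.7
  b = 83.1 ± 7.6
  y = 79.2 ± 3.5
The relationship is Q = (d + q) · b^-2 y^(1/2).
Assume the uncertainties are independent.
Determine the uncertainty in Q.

Let u = d + q = 1000. δu = √(δd² + δq²) = √(121 + 2.89) = 11.1, so δu/u = 0.0111.
Q is then a monomial in u, b, y:
δQ/Q = √((δu/u)² + (-2·δb/b)² + (½·δy/y)²) = √(0.000124 + 0.0335 + 0.000488) = 0.185
Q = 1.29, so δQ = 0.185 × 1.29 = 0.238.

0.238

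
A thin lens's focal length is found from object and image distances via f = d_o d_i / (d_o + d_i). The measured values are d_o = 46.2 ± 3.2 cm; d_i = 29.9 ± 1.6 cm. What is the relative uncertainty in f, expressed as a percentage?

∂f/∂d_o = (d_i/(d_o+d_i))² = 0.154;  ∂f/∂d_i = (d_o/(d_o+d_i))² = 0.369
δf = √((∂f/∂d_o · δd_o)² + (∂f/∂d_i · δd_i)²) = √(0.244 + 0.348) = 0.769 cm
f = 18.2 cm, so δf/f = 0.769/18.2 = 0.0424.

4.24%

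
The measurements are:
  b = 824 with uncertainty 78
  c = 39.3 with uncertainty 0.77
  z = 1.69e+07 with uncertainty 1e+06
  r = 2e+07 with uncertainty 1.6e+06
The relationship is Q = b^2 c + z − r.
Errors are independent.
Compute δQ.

Let p = b^2·c = 2.67e+07. δp/p = √((2·δb/b)² + (1·δc/c)²) = √(0.0358 + 0.000384) = 0.190, so δp = 5.08e+06.
Q = p + z − r: δQ = √(δp² + δz² + δr²) = √(2.58e+13 + 1e+12 + 2.56e+12) = 5.42e+06

5.42e+06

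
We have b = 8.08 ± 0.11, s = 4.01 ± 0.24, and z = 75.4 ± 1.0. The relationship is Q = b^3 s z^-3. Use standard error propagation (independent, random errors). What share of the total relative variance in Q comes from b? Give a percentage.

(δQ/Q)² = (3·δb/b)² + (1·δs/s)² + (-3·δz/z)²
  b term: (3×0.0136)² = 0.00167
  s term: (1×0.0599)² = 0.00358
  z term: (-3×0.0133)² = 0.00158
Total = 0.00683. Share from b = 0.00167/0.00683 = 0.244.

24.4%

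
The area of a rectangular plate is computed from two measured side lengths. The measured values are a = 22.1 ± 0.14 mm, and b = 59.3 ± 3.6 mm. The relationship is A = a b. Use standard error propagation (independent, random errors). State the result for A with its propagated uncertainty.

1310 ± 80.0 mm^2

Since A is a product/quotient, work with relative uncertainties:
  (1·δa/a)² = (1×0.00633)² = 4.01e-05;  (1·δb/b)² = (1×0.0607)² = 0.00369
δA/A = √(0.00373) = 0.0610
A = 1310 mm^2, so δA = 0.0610 × 1310 = 80.0 mm^2.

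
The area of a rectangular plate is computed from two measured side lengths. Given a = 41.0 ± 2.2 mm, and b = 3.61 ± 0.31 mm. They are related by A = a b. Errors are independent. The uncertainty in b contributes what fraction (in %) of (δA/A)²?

(δA/A)² = (1·δa/a)² + (1·δb/b)²
  a term: (1×0.0537)² = 0.00288
  b term: (1×0.0859)² = 0.00737
Total = 0.0103. Share from b = 0.00737/0.0103 = 0.719.

71.9%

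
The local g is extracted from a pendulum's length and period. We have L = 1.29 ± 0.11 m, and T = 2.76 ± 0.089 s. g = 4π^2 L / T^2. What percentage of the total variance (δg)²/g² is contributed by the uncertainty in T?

(δg/g)² = (1·δL/L)² + (-2·δT/T)²
  L term: (1×0.0853)² = 0.00727
  T term: (-2×0.0322)² = 0.00416
Total = 0.0114. Share from T = 0.00416/0.0114 = 0.364.

36.4%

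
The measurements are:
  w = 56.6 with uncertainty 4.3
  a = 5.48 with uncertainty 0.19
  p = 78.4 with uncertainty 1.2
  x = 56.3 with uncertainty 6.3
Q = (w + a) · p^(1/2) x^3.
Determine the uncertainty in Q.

Let u = w + a = 62.1. δu = √(δw² + δa²) = √(18.5 + 0.0361) = 4.30, so δu/u = 0.0693.
Q is then a monomial in u, p, x:
δQ/Q = √((δu/u)² + (½·δp/p)² + (3·δx/x)²) = √(0.00481 + 5.86e-05 + 0.113) = 0.343
Q = 9.81e+07, so δQ = 0.343 × 9.81e+07 = 3.36e+07.

3.36e+07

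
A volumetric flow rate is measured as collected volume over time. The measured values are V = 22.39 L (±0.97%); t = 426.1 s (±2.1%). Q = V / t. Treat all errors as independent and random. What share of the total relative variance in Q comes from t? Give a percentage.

82.4%

(δQ/Q)² = (1·δV/V)² + (-1·δt/t)²
  V term: (1×0.00970)² = 9.41e-05
  t term: (-1×0.0210)² = 0.000441
Total = 0.000535. Share from t = 0.000441/0.000535 = 0.824.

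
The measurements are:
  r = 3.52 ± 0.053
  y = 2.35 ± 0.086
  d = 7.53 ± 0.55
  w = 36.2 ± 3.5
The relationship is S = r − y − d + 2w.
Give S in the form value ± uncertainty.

Each term contributes (cᵢ δxᵢ)² to (δS)²:
  (δr)² = 0.00281;  (δy)² = 0.00740;  (δd)² = 0.303;  (2·δw)² = 49.0
δS = √(49.3) = 7.02
S = 66.0.

66.0 ± 7.02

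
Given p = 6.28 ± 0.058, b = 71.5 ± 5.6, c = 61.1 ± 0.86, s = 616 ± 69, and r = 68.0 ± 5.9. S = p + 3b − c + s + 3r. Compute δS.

73.2

Each term contributes (cᵢ δxᵢ)² to (δS)²:
  (δp)² = 0.00336;  (3·δb)² = 282;  (δc)² = 0.740;  (δs)² = 4760;  (3·δr)² = 313
δS = √(5360) = 73.2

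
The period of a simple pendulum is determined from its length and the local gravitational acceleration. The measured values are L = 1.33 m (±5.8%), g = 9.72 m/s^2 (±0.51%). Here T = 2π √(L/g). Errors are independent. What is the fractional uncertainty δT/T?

Relative error in a monomial: (δT/T)² = Σ (nᵢ · δxᵢ/xᵢ)².
  (½·δL/L)² = (0.5×0.0580)² = 0.000841;  (−½·δg/g)² = (-0.5×0.00510)² = 6.5e-06
δT/T = √(0.000848) = 0.0291

0.0291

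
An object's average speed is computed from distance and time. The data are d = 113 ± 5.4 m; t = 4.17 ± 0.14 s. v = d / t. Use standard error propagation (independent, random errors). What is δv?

Since v is a product/quotient, work with relative uncertainties:
  (1·δd/d)² = (1×0.0478)² = 0.00228;  (-1·δt/t)² = (-1×0.0336)² = 0.00113
δv/v = √(0.00341) = 0.0584
v = 27.1 m/s, so δv = 0.0584 × 27.1 = 1.58 m/s.

1.58 m/s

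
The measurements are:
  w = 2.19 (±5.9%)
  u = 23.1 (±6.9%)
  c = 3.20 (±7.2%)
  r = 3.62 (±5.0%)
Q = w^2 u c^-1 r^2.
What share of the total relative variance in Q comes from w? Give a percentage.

(δQ/Q)² = (2·δw/w)² + (1·δu/u)² + (-1·δc/c)² + (2·δr/r)²
  w term: (2×0.0590)² = 0.0139
  u term: (1×0.0690)² = 0.00476
  c term: (-1×0.0720)² = 0.00518
  r term: (2×0.0500)² = 0.0100
Total = 0.0339. Share from w = 0.0139/0.0339 = 0.411.

41.1%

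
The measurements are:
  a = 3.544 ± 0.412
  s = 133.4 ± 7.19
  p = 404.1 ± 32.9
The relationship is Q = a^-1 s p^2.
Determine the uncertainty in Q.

Products/powers → add relative errors in quadrature, weighted by exponent:
  (-1·δa/a)² = (-1×0.116)² = 0.0135;  (1·δs/s)² = (1×0.0539)² = 0.00290;  (2·δp/p)² = (2×0.0814)² = 0.0265
δQ/Q = √(0.0429) = 0.207
Q = 6.147e+06, so δQ = 0.207 × 6.147e+06 = 1.27e+06.

1.27e+06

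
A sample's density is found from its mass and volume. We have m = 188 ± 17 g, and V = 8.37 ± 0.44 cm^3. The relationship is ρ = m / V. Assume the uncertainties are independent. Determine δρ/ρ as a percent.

Since ρ is a product/quotient, work with relative uncertainties:
  (1·δm/m)² = (1×0.0904)² = 0.00818;  (-1·δV/V)² = (-1×0.0526)² = 0.00276
δρ/ρ = √(0.0109) = 0.105

10.5%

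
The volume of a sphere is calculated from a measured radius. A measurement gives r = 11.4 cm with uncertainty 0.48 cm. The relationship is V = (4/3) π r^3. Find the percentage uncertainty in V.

12.6%

V ∝ r^3, so δV/V = |3| · δr/r = 3 × 0.0421 = 0.126.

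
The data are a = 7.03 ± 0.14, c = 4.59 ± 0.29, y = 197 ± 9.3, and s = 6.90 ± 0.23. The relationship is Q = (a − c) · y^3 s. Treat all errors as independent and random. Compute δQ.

2.53e+07

Let u = a − c = 2.44. δu = √(δa² + δc²) = √(0.0196 + 0.0841) = 0.322, so δu/u = 0.132.
Q is then a monomial in u, y, s:
δQ/Q = √((δu/u)² + (3·δy/y)² + (1·δs/s)²) = √(0.0174 + 0.0201 + 0.00111) = 0.196
Q = 1.29e+08, so δQ = 0.196 × 1.29e+08 = 2.53e+07.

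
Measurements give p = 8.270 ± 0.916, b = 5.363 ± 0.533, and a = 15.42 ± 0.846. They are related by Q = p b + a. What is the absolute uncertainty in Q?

Let w = p·b = 44.35. δw/w = √((1·δp/p)² + (1·δb/b)²) = √(0.0123 + 0.00988) = 0.149, so δw = 6.60.
Q = w + a: δQ = √(δw² + δa²) = √(43.6 + 0.716) = 6.65

6.65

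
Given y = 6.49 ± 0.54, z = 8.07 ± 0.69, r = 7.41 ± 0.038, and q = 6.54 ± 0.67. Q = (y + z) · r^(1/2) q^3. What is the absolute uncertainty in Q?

3470

Let u = y + z = 14.6. δu = √(δy² + δz²) = √(0.292 + 0.476) = 0.876, so δu/u = 0.0602.
Q is then a monomial in u, r, q:
δQ/Q = √((δu/u)² + (½·δr/r)² + (3·δq/q)²) = √(0.00362 + 6.57e-06 + 0.0945) = 0.313
Q = 11100, so δQ = 0.313 × 11100 = 3470.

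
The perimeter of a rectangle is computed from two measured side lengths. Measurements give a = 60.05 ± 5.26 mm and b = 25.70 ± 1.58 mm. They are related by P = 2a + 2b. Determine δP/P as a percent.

Sums and differences: (δP)² = Σ (cᵢ δxᵢ)².
  (2·δa)² = 111;  (2·δb)² = 9.99
δP = √(121) = 11.0 mm
P = 171.5 mm, so δP/P = 11.0/171.5 = 0.0640.

6.40%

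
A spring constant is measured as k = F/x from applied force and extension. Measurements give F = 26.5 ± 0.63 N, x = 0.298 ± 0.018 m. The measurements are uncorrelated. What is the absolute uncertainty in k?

Each factor contributes (exponent × relative error)² to (δk/k)²:
  (1·δF/F)² = (1×0.0238)² = 0.000565;  (-1·δx/x)² = (-1×0.0604)² = 0.00365
δk/k = √(0.00421) = 0.0649
k = 88.9 N/m, so δk = 0.0649 × 88.9 = 5.77 N/m.

5.77 N/m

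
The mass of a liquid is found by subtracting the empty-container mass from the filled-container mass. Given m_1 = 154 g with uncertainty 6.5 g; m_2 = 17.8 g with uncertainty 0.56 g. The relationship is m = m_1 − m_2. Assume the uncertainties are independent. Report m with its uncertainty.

136 ± 6.52 g

Absolute uncertainties add in quadrature for a linear combination:
  (δm_1)² = 42.2;  (δm_2)² = 0.314
δm = √(42.6) = 6.52 g
m = 136 g.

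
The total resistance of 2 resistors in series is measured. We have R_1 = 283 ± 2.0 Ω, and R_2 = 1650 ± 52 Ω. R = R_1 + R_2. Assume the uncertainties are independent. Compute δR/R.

For a sum/difference, combine absolute errors in quadrature:
  (δR_1)² = 4.00;  (δR_2)² = 2700
δR = √(2710) = 52.0 Ω
R = 1930 Ω, so δR/R = 52.0/1930 = 0.0269.

0.0269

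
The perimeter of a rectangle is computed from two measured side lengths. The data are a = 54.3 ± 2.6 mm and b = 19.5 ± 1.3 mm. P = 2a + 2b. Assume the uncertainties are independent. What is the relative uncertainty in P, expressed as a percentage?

For a sum/difference, combine absolute errors in quadrature:
  (2·δa)² = 27.0;  (2·δb)² = 6.76
δP = √(33.8) = 5.81 mm
P = 148 mm, so δP/P = 5.81/148 = 0.0394.

3.94%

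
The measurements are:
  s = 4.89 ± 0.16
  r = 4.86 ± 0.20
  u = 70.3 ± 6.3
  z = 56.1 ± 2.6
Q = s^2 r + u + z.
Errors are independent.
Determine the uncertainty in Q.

11.3

Let p = s^2·r = 116. δp/p = √((2·δs/s)² + (1·δr/r)²) = √(0.00428 + 0.00169) = 0.0773, so δp = 8.98.
Q = p + u + z: δQ = √(δp² + δu² + δz²) = √(80.7 + 39.7 + 6.76) = 11.3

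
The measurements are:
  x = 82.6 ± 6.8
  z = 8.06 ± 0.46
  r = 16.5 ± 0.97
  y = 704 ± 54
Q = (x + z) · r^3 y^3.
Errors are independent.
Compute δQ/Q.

0.300

Let u = x + z = 90.7. δu = √(δx² + δz²) = √(46.2 + 0.212) = 6.82, so δu/u = 0.0752.
Q is then a monomial in u, r, y:
δQ/Q = √((δu/u)² + (3·δr/r)² + (3·δy/y)²) = √(0.00565 + 0.0311 + 0.0530) = 0.300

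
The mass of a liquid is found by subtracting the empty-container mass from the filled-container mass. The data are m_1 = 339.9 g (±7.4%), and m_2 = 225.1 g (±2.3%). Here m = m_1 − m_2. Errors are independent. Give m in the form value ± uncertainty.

Absolute uncertainties add in quadrature for a linear combination:
  (δm_1)² = 633;  (δm_2)² = 26.8
δm = √(659) = 25.7 g
m = 114.8 g.

114.8 ± 25.7 g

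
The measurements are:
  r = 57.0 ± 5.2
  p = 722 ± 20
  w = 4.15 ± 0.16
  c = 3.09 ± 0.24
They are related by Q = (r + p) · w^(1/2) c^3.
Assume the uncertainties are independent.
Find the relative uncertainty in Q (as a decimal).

0.235

Let u = r + p = 779. δu = √(δr² + δp²) = √(27.0 + 400) = 20.7, so δu/u = 0.0265.
Q is then a monomial in u, w, c:
δQ/Q = √((δu/u)² + (½·δw/w)² + (3·δc/c)²) = √(0.000704 + 0.000372 + 0.0543) = 0.235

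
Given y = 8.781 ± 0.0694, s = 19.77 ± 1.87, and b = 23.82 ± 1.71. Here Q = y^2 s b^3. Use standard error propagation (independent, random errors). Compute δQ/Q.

Q is a product of powers, so relative uncertainties combine in quadrature:
  (2·δy/y)² = (2×0.00790)² = 0.000250;  (1·δs/s)² = (1×0.0946)² = 0.00895;  (3·δb/b)² = (3×0.0718)² = 0.0464
δQ/Q = √(0.0556) = 0.236

0.236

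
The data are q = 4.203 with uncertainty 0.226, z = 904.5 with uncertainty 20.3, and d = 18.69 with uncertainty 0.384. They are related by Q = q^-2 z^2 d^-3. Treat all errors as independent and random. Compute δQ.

0.935

For a monomial Q ∝ q^-2, z^2, d^-3, fractional errors add in quadrature:
  (-2·δq/q)² = (-2×0.0538)² = 0.0116;  (2·δz/z)² = (2×0.0224)² = 0.00201;  (-3·δd/d)² = (-3×0.0205)² = 0.00380
δQ/Q = √(0.0174) = 0.132
Q = 7.094, so δQ = 0.132 × 7.094 = 0.935.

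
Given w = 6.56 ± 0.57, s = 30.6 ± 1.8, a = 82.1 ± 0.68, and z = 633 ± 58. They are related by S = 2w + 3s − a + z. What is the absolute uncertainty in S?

Absolute uncertainties add in quadrature for a linear combination:
  (2·δw)² = 1.30;  (3·δs)² = 29.2;  (δa)² = 0.462;  (δz)² = 3360
δS = √(3390) = 58.3

58.3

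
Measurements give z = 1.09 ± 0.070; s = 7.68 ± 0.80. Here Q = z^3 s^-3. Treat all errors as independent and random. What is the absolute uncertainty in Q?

Q is a product of powers, so relative uncertainties combine in quadrature:
  (3·δz/z)² = (3×0.0642)² = 0.0371;  (-3·δs/s)² = (-3×0.104)² = 0.0977
δQ/Q = √(0.135) = 0.367
Q = 0.00286, so δQ = 0.367 × 0.00286 = 0.00105.

0.00105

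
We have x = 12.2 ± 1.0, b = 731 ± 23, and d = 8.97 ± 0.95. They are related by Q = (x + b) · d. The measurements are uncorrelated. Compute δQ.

Let u = x + b = 743. δu = √(δx² + δb²) = √(1.00 + 529) = 23.0, so δu/u = 0.0310.
Q is then a monomial in u, d:
δQ/Q = √((δu/u)² + (1·δd/d)²) = √(0.000960 + 0.0112) = 0.110
Q = 6670, so δQ = 0.110 × 6670 = 736.

736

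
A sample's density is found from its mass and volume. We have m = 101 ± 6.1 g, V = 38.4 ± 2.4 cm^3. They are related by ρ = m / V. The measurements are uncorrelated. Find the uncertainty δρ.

Each factor contributes (exponent × relative error)² to (δρ/ρ)²:
  (1·δm/m)² = (1×0.0604)² = 0.00365;  (-1·δV/V)² = (-1×0.0625)² = 0.00391
δρ/ρ = √(0.00755) = 0.0869
ρ = 2.63 g/cm^3, so δρ = 0.0869 × 2.63 = 0.229 g/cm^3.

0.229 g/cm^3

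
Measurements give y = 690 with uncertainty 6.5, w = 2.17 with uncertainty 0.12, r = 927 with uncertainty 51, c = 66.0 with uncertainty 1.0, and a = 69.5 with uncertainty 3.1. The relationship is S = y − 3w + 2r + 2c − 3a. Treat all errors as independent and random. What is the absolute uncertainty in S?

103

Sums and differences: (δS)² = Σ (cᵢ δxᵢ)².
  (δy)² = 42.2;  (3·δw)² = 0.130;  (2·δr)² = 10400;  (2·δc)² = 4.00;  (3·δa)² = 86.5
δS = √(10500) = 103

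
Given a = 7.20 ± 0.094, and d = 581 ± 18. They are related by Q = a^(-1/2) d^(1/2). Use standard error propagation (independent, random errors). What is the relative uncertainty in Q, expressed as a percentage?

For a monomial Q ∝ a^(-1/2), d^(1/2), fractional errors add in quadrature:
  (−½·δa/a)² = (-0.5×0.0131)² = 4.26e-05;  (½·δd/d)² = (0.5×0.0310)² = 0.000240
δQ/Q = √(0.000283) = 0.0168

1.68%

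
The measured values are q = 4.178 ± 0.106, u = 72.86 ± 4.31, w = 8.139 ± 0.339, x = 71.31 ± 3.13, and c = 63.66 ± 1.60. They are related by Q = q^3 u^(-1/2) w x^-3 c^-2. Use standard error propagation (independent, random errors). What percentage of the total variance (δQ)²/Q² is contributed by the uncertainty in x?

(δQ/Q)² = (3·δq/q)² + (−½·δu/u)² + (1·δw/w)² + (-3·δx/x)² + (-2·δc/c)²
  q term: (3×0.0254)² = 0.00579
  u term: (-0.5×0.0592)² = 0.000875
  w term: (1×0.0417)² = 0.00173
  x term: (-3×0.0439)² = 0.0173
  c term: (-2×0.0251)² = 0.00253
Total = 0.0283. Share from x = 0.0173/0.0283 = 0.613.

61.3%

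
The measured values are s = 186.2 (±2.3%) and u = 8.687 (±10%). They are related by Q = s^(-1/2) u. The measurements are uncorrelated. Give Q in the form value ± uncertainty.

For a monomial Q ∝ s^(-1/2), u, fractional errors add in quadrature:
  (−½·δs/s)² = (-0.5×0.0230)² = 0.000132;  (1·δu/u)² = (1×0.100)² = 0.0100
δQ/Q = √(0.0101) = 0.101
Q = 0.6366, so δQ = 0.101 × 0.6366 = 0.0641.

0.6366 ± 0.0641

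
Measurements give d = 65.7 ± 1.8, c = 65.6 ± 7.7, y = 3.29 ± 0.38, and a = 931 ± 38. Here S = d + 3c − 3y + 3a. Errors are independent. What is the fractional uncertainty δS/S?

0.0382

S is a linear combination, so absolute uncertainties add in quadrature:
  (δd)² = 3.24;  (3·δc)² = 534;  (3·δy)² = 1.30;  (3·δa)² = 13000
δS = √(13500) = 116
S = 3050, so δS/S = 116/3050 = 0.0382.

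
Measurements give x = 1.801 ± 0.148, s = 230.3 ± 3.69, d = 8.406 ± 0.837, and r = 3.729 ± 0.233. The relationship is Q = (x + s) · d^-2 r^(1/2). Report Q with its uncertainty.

Let u = x + s = 232.1. δu = √(δx² + δs²) = √(0.0219 + 13.6) = 3.69, so δu/u = 0.0159.
Q is then a monomial in u, d, r:
δQ/Q = √((δu/u)² + (-2·δd/d)² + (½·δr/r)²) = √(0.000253 + 0.0397 + 0.000976) = 0.202
Q = 6.343, so δQ = 0.202 × 6.343 = 1.28.

6.343 ± 1.28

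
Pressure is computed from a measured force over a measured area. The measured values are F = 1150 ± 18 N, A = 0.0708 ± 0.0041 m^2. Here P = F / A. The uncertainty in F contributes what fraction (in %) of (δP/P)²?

6.81%

(δP/P)² = (1·δF/F)² + (-1·δA/A)²
  F term: (1×0.0157)² = 0.000245
  A term: (-1×0.0579)² = 0.00335
Total = 0.00360. Share from F = 0.000245/0.00360 = 0.0681.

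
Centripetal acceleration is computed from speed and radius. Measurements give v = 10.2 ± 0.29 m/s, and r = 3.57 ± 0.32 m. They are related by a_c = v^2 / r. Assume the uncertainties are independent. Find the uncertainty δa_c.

a_c is a product of powers, so relative uncertainties combine in quadrature:
  (2·δv/v)² = (2×0.0284)² = 0.00323;  (-1·δr/r)² = (-1×0.0896)² = 0.00803
δa_c/a_c = √(0.0113) = 0.106
a_c = 29.1 m/s^2, so δa_c = 0.106 × 29.1 = 3.09 m/s^2.

3.09 m/s^2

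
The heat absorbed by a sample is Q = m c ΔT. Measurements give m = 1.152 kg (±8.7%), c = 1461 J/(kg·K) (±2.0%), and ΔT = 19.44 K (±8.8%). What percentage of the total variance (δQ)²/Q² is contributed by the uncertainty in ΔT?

49.3%

(δQ/Q)² = (1·δm/m)² + (1·δc/c)² + (1·δΔT/ΔT)²
  m term: (1×0.0870)² = 0.00757
  c term: (1×0.0200)² = 0.000400
  ΔT term: (1×0.0880)² = 0.00774
Total = 0.0157. Share from ΔT = 0.00774/0.0157 = 0.493.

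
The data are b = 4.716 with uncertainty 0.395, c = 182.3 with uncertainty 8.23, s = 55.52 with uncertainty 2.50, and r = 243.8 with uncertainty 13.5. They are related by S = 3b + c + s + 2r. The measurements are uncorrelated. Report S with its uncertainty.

739.6 ± 28.4

Absolute uncertainties add in quadrature for a linear combination:
  (3·δb)² = 1.40;  (δc)² = 67.7;  (δs)² = 6.25;  (2·δr)² = 729
δS = √(804) = 28.4
S = 739.6.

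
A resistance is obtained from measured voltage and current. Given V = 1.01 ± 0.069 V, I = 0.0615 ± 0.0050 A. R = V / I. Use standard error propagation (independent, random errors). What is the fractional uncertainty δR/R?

0.106

Since R is a product/quotient, work with relative uncertainties:
  (1·δV/V)² = (1×0.0683)² = 0.00467;  (-1·δI/I)² = (-1×0.0813)² = 0.00661
δR/R = √(0.0113) = 0.106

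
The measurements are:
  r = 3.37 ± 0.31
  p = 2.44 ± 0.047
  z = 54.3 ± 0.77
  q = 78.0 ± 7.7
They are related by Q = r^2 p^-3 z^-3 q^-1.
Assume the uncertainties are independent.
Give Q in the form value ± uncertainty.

Relative error in a monomial: (δQ/Q)² = Σ (nᵢ · δxᵢ/xᵢ)².
  (2·δr/r)² = (2×0.0920)² = 0.0338;  (-3·δp/p)² = (-3×0.0193)² = 0.00334;  (-3·δz/z)² = (-3×0.0142)² = 0.00181;  (-1·δq/q)² = (-1×0.0987)² = 0.00975
δQ/Q = √(0.0487) = 0.221
Q = 6.26e-08, so δQ = 0.221 × 6.26e-08 = 1.38e-08.

(6.26 ± 1.38) × 10^-8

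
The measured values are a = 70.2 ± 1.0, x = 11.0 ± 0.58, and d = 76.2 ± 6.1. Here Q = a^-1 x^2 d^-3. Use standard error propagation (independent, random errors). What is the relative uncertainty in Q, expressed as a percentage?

26.3%

For a monomial Q ∝ a^-1, x^2, d^-3, fractional errors add in quadrature:
  (-1·δa/a)² = (-1×0.0142)² = 0.000203;  (2·δx/x)² = (2×0.0527)² = 0.0111;  (-3·δd/d)² = (-3×0.0801)² = 0.0577
δQ/Q = √(0.0690) = 0.263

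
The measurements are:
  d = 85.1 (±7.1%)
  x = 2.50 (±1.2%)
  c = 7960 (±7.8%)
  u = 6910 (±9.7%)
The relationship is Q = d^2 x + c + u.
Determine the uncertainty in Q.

Let p = d^2·x = 18100. δp/p = √((2·δd/d)² + (1·δx/x)²) = √(0.0202 + 0.000144) = 0.143, so δp = 2580.
Q = p + c + u: δQ = √(δp² + δc² + δu²) = √(6.66e+06 + 3.85e+05 + 4.49e+05) = 2740

2740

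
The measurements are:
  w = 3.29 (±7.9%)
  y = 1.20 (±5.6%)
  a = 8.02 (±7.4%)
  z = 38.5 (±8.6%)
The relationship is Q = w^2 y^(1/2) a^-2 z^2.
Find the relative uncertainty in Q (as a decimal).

0.278

Q is a product of powers, so relative uncertainties combine in quadrature:
  (2·δw/w)² = (2×0.0790)² = 0.0250;  (½·δy/y)² = (0.5×0.0560)² = 0.000784;  (-2·δa/a)² = (-2×0.0740)² = 0.0219;  (2·δz/z)² = (2×0.0860)² = 0.0296
δQ/Q = √(0.0772) = 0.278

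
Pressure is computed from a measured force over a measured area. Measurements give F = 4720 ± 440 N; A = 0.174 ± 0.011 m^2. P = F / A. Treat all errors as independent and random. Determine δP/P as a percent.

Since P is a product/quotient, work with relative uncertainties:
  (1·δF/F)² = (1×0.0932)² = 0.00869;  (-1·δA/A)² = (-1×0.0632)² = 0.00400
δP/P = √(0.0127) = 0.113

11.3%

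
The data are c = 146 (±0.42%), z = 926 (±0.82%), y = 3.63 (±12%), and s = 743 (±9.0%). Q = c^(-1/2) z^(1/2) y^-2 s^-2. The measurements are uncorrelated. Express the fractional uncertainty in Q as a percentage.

Products/powers → add relative errors in quadrature, weighted by exponent:
  (−½·δc/c)² = (-0.5×0.00420)² = 4.41e-06;  (½·δz/z)² = (0.5×0.00820)² = 1.68e-05;  (-2·δy/y)² = (-2×0.120)² = 0.0576;  (-2·δs/s)² = (-2×0.0900)² = 0.0324
δQ/Q = √(0.0900) = 0.300

30.0%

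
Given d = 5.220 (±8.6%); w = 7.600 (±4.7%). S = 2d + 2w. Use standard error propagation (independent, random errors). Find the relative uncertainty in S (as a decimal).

Each term contributes (cᵢ δxᵢ)² to (δS)²:
  (2·δd)² = 0.806;  (2·δw)² = 0.510
δS = √(1.32) = 1.15
S = 25.64, so δS/S = 1.15/25.64 = 0.0447.

0.0447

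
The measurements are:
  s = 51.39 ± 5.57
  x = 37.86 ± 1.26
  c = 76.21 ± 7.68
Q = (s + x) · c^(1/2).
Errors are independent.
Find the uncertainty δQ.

63.5

Let u = s + x = 89.25. δu = √(δs² + δx²) = √(31.0 + 1.59) = 5.71, so δu/u = 0.0640.
Q is then a monomial in u, c:
δQ/Q = √((δu/u)² + (½·δc/c)²) = √(0.00409 + 0.00254) = 0.0814
Q = 779.1, so δQ = 0.0814 × 779.1 = 63.5.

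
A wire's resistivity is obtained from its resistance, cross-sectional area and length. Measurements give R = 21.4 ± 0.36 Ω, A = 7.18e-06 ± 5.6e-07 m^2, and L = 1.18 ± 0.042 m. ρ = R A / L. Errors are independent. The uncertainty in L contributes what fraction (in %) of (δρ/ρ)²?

16.6%

(δρ/ρ)² = (1·δR/R)² + (1·δA/A)² + (-1·δL/L)²
  R term: (1×0.0168)² = 0.000283
  A term: (1×0.0780)² = 0.00608
  L term: (-1×0.0356)² = 0.00127
Total = 0.00763. Share from L = 0.00127/0.00763 = 0.166.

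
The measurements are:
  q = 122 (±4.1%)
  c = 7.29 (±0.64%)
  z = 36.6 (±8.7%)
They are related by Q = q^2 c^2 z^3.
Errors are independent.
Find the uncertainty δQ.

1.06e+10

Since Q is a product/quotient, work with relative uncertainties:
  (2·δq/q)² = (2×0.0410)² = 0.00672;  (2·δc/c)² = (2×0.00640)² = 0.000164;  (3·δz/z)² = (3×0.0870)² = 0.0681
δQ/Q = √(0.0750) = 0.274
Q = 3.88e+10, so δQ = 0.274 × 3.88e+10 = 1.06e+10.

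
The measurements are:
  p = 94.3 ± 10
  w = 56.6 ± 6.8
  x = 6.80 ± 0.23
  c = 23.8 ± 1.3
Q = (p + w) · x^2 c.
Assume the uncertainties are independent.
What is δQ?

Let u = p + w = 151. δu = √(δp² + δw²) = √(100 + 46.2) = 12.1, so δu/u = 0.0801.
Q is then a monomial in u, x, c:
δQ/Q = √((δu/u)² + (2·δx/x)² + (1·δc/c)²) = √(0.00642 + 0.00458 + 0.00298) = 0.118
Q = 1.66e+05, so δQ = 0.118 × 1.66e+05 = 19600.

19600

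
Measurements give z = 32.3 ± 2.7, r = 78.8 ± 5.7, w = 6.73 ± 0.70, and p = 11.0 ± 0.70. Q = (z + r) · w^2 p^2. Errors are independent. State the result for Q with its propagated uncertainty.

Let u = z + r = 111. δu = √(δz² + δr²) = √(7.29 + 32.5) = 6.31, so δu/u = 0.0568.
Q is then a monomial in u, w, p:
δQ/Q = √((δu/u)² + (2·δw/w)² + (2·δp/p)²) = √(0.00322 + 0.0433 + 0.0162) = 0.250
Q = 6.09e+05, so δQ = 0.250 × 6.09e+05 = 1.52e+05.

(6.09 ± 1.52) × 10^5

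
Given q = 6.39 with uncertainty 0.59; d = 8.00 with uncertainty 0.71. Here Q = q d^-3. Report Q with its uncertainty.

Products/powers → add relative errors in quadrature, weighted by exponent:
  (1·δq/q)² = (1×0.0923)² = 0.00853;  (-3·δd/d)² = (-3×0.0887)² = 0.0709
δQ/Q = √(0.0794) = 0.282
Q = 0.0125, so δQ = 0.282 × 0.0125 = 0.00352.

0.0125 ± 0.00352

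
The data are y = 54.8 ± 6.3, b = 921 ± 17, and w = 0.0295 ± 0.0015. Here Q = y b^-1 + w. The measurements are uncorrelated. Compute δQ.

Let p = y·b^-1 = 0.0595. δp/p = √((1·δy/y)² + (-1·δb/b)²) = √(0.0132 + 0.000341) = 0.116, so δp = 0.00693.
Q = p + w: δQ = √(δp² + δw²) = √(4.8e-05 + 2.25e-06) = 0.00709

0.00709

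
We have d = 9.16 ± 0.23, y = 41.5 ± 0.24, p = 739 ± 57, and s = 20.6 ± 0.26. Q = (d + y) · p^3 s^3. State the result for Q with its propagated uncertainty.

(1.79 ± 0.419) × 10^14

Let u = d + y = 50.7. δu = √(δd² + δy²) = √(0.0529 + 0.0576) = 0.332, so δu/u = 0.00656.
Q is then a monomial in u, p, s:
δQ/Q = √((δu/u)² + (3·δp/p)² + (3·δs/s)²) = √(4.31e-05 + 0.0535 + 0.00143) = 0.235
Q = 1.79e+14, so δQ = 0.235 × 1.79e+14 = 4.19e+13.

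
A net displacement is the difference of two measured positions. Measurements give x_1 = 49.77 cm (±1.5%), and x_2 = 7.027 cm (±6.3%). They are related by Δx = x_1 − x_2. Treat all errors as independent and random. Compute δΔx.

Each term contributes (cᵢ δxᵢ)² to (δΔx)²:
  (δx_1)² = 0.557;  (δx_2)² = 0.196
δΔx = √(0.753) = 0.868 cm

0.868 cm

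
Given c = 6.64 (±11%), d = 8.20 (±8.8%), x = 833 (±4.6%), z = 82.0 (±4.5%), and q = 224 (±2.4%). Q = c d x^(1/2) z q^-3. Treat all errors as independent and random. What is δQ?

0.00190

For a monomial Q ∝ c, d, x^(1/2), z, q^-3, fractional errors add in quadrature:
  (1·δc/c)² = (1×0.110)² = 0.0121;  (1·δd/d)² = (1×0.0880)² = 0.00774;  (½·δx/x)² = (0.5×0.0460)² = 0.000529;  (1·δz/z)² = (1×0.0450)² = 0.00202;  (-3·δq/q)² = (-3×0.0240)² = 0.00518
δQ/Q = √(0.0276) = 0.166
Q = 0.0115, so δQ = 0.166 × 0.0115 = 0.00190.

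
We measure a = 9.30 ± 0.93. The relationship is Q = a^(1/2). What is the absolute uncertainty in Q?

0.152

Each factor contributes (exponent × relative error)² to (δQ/Q)²:
  (½·δa/a)² = (0.5×0.100)² = 0.00250
δQ/Q = √(0.00250) = 0.0500
Q = 3.05, so δQ = 0.0500 × 3.05 = 0.152.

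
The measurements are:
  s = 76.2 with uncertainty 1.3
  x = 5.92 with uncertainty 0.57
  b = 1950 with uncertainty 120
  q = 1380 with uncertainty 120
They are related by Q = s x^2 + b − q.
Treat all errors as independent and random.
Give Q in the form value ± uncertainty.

3240 ± 543

Let p = s·x^2 = 2670. δp/p = √((1·δs/s)² + (2·δx/x)²) = √(0.000291 + 0.0371) = 0.193, so δp = 516.
Q = p + b − q: δQ = √(δp² + δb² + δq²) = √(2.67e+05 + 14400 + 14400) = 543
Q = 3240.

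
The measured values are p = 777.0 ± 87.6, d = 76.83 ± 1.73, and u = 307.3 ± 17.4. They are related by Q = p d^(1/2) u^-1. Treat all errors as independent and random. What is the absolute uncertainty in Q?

2.81

Relative error in a monomial: (δQ/Q)² = Σ (nᵢ · δxᵢ/xᵢ)².
  (1·δp/p)² = (1×0.113)² = 0.0127;  (½·δd/d)² = (0.5×0.0225)² = 0.000127;  (-1·δu/u)² = (-1×0.0566)² = 0.00321
δQ/Q = √(0.0160) = 0.127
Q = 22.16, so δQ = 0.127 × 22.16 = 2.81.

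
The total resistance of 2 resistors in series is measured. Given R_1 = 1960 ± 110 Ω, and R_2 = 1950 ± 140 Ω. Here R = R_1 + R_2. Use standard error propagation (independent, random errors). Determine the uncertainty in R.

Each term contributes (cᵢ δxᵢ)² to (δR)²:
  (δR_1)² = 12100;  (δR_2)² = 19600
δR = √(31700) = 178 Ω

178 Ω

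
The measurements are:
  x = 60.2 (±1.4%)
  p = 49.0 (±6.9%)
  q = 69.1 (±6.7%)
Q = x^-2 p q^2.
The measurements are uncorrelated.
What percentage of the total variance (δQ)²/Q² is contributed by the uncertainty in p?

20.3%

(δQ/Q)² = (-2·δx/x)² + (1·δp/p)² + (2·δq/q)²
  x term: (-2×0.0140)² = 0.000784
  p term: (1×0.0690)² = 0.00476
  q term: (2×0.0670)² = 0.0180
Total = 0.0235. Share from p = 0.00476/0.0235 = 0.203.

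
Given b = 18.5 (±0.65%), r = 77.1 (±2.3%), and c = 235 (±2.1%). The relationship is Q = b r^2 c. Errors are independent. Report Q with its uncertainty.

(2.58 ± 0.132) × 10^7

Since Q is a product/quotient, work with relative uncertainties:
  (1·δb/b)² = (1×0.00650)² = 4.23e-05;  (2·δr/r)² = (2×0.0230)² = 0.00212;  (1·δc/c)² = (1×0.0210)² = 0.000441
δQ/Q = √(0.00260) = 0.0510
Q = 2.58e+07, so δQ = 0.0510 × 2.58e+07 = 1.32e+06.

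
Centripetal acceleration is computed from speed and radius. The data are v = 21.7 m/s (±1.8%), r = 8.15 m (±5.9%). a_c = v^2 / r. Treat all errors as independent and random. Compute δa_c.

For a monomial a_c ∝ v^2, r^-1, fractional errors add in quadrature:
  (2·δv/v)² = (2×0.0180)² = 0.00130;  (-1·δr/r)² = (-1×0.0590)² = 0.00348
δa_c/a_c = √(0.00478) = 0.0691
a_c = 57.8 m/s^2, so δa_c = 0.0691 × 57.8 = 3.99 m/s^2.

3.99 m/s^2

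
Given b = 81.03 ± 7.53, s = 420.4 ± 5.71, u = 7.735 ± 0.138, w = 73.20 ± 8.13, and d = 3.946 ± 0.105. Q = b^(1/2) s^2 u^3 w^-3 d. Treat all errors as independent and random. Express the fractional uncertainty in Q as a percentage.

34.3%

For a monomial Q ∝ b^(1/2), s^2, u^3, w^-3, d, fractional errors add in quadrature:
  (½·δb/b)² = (0.5×0.0929)² = 0.00216;  (2·δs/s)² = (2×0.0136)² = 0.000738;  (3·δu/u)² = (3×0.0178)² = 0.00286;  (-3·δw/w)² = (-3×0.111)² = 0.111;  (1·δd/d)² = (1×0.0266)² = 0.000708
δQ/Q = √(0.117) = 0.343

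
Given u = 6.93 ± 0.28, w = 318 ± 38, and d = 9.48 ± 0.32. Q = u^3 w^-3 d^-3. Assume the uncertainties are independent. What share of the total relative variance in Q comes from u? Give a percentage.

9.57%

(δQ/Q)² = (3·δu/u)² + (-3·δw/w)² + (-3·δd/d)²
  u term: (3×0.0404)² = 0.0147
  w term: (-3×0.119)² = 0.129
  d term: (-3×0.0338)² = 0.0103
Total = 0.153. Share from u = 0.0147/0.153 = 0.0957.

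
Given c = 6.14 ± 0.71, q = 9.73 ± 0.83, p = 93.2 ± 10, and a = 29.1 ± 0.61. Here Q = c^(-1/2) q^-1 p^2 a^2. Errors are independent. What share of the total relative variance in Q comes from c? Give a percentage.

(δQ/Q)² = (−½·δc/c)² + (-1·δq/q)² + (2·δp/p)² + (2·δa/a)²
  c term: (-0.5×0.116)² = 0.00334
  q term: (-1×0.0853)² = 0.00728
  p term: (2×0.107)² = 0.0460
  a term: (2×0.0210)² = 0.00176
Total = 0.0584. Share from c = 0.00334/0.0584 = 0.0572.

5.72%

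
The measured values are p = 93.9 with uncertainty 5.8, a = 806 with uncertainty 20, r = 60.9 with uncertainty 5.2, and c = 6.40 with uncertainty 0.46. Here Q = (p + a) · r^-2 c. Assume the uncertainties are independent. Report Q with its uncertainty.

Let u = p + a = 900. δu = √(δp² + δa²) = √(33.6 + 400) = 20.8, so δu/u = 0.0231.
Q is then a monomial in u, r, c:
δQ/Q = √((δu/u)² + (-2·δr/r)² + (1·δc/c)²) = √(0.000535 + 0.0292 + 0.00517) = 0.187
Q = 1.55, so δQ = 0.187 × 1.55 = 0.290.

1.55 ± 0.290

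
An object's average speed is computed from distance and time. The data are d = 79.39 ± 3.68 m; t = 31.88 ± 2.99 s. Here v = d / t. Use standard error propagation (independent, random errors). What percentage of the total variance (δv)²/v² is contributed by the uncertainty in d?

(δv/v)² = (1·δd/d)² + (-1·δt/t)²
  d term: (1×0.0464)² = 0.00215
  t term: (-1×0.0938)² = 0.00880
Total = 0.0109. Share from d = 0.00215/0.0109 = 0.196.

19.6%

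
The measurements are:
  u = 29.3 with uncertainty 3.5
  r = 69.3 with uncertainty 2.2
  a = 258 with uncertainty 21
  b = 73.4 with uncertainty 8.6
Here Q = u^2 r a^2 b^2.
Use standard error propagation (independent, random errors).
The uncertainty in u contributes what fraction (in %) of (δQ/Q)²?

(δQ/Q)² = (2·δu/u)² + (1·δr/r)² + (2·δa/a)² + (2·δb/b)²
  u term: (2×0.119)² = 0.0571
  r term: (1×0.0317)² = 0.00101
  a term: (2×0.0814)² = 0.0265
  b term: (2×0.117)² = 0.0549
Total = 0.139. Share from u = 0.0571/0.139 = 0.409.

40.9%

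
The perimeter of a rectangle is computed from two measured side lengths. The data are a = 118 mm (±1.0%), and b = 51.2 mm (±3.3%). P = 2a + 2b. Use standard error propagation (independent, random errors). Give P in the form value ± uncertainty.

338 ± 4.12 mm

Each term contributes (cᵢ δxᵢ)² to (δP)²:
  (2·δa)² = 5.57;  (2·δb)² = 11.4
δP = √(17.0) = 4.12 mm
P = 338 mm.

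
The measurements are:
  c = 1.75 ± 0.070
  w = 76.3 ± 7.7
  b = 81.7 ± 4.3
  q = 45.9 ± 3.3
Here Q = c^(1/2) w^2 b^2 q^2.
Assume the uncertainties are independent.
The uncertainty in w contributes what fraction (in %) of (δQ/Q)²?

55.9%

(δQ/Q)² = (½·δc/c)² + (2·δw/w)² + (2·δb/b)² + (2·δq/q)²
  c term: (0.5×0.0400)² = 0.000400
  w term: (2×0.101)² = 0.0407
  b term: (2×0.0526)² = 0.0111
  q term: (2×0.0719)² = 0.0207
Total = 0.0729. Share from w = 0.0407/0.0729 = 0.559.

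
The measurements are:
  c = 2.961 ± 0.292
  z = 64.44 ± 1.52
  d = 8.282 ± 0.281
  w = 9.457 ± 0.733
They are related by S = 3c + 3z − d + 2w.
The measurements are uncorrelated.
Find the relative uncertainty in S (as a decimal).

For a sum/difference, combine absolute errors in quadrature:
  (3·δc)² = 0.767;  (3·δz)² = 20.8;  (δd)² = 0.0790;  (2·δw)² = 2.15
δS = √(23.8) = 4.88
S = 212.8, so δS/S = 4.88/212.8 = 0.0229.

0.0229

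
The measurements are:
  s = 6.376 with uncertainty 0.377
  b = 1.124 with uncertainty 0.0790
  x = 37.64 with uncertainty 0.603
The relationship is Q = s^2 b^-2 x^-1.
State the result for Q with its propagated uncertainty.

Since Q is a product/quotient, work with relative uncertainties:
  (2·δs/s)² = (2×0.0591)² = 0.0140;  (-2·δb/b)² = (-2×0.0703)² = 0.0198;  (-1·δx/x)² = (-1×0.0160)² = 0.000257
δQ/Q = √(0.0340) = 0.184
Q = 0.8549, so δQ = 0.184 × 0.8549 = 0.158.

0.8549 ± 0.158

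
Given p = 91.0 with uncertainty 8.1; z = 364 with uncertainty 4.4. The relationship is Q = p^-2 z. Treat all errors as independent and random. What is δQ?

0.00784

Each factor contributes (exponent × relative error)² to (δQ/Q)²:
  (-2·δp/p)² = (-2×0.0890)² = 0.0317;  (1·δz/z)² = (1×0.0121)² = 0.000146
δQ/Q = √(0.0318) = 0.178
Q = 0.0440, so δQ = 0.178 × 0.0440 = 0.00784.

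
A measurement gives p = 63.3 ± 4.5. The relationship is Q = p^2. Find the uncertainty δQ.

Q ∝ p^2, so δQ/Q = |2| · δp/p = 2 × 0.0711 = 0.142.
Q = 4010, so δQ = 0.142 × 4010 = 570.

570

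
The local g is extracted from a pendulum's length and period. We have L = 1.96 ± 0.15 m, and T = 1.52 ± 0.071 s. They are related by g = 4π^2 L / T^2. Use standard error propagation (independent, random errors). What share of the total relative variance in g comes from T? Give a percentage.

59.8%

(δg/g)² = (1·δL/L)² + (-2·δT/T)²
  L term: (1×0.0765)² = 0.00586
  T term: (-2×0.0467)² = 0.00873
Total = 0.0146. Share from T = 0.00873/0.0146 = 0.598.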